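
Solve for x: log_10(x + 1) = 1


Convert to exponential form: x + 1 = 10^1 = 10
x = 10 - 1 = 9
Check: log_10(9 + 1) = log_10(10) = log_10(10) = 1 ✓

x = 9


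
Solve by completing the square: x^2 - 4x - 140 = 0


Start: x^2 - 4x - 140 = 0
Move constant: x^2 - 4x = 140
Half of -4 is -2, squared is 4
Add 4 to both sides: x^2 - 4x + 4 = 144
(x - 2)^2 = 144
x - 2 = ±12
x = 2 + 12 = 14 or x = 2 - 12 = -10

x = -10, x = 14


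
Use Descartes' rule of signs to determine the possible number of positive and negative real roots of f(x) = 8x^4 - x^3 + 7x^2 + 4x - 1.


Descartes' rule of signs:

For positive roots, count sign changes in f(x) = 8x^4 - x^3 + 7x^2 + 4x - 1:
Signs of coefficients: +, -, +, +, -
Number of sign changes: 3
Possible positive real roots: 3, 1

For negative roots, examine f(-x) = 8x^4 + x^3 + 7x^2 - 4x - 1:
Signs of coefficients: +, +, +, -, -
Number of sign changes: 1
Possible negative real roots: 1

Positive roots: 3 or 1; Negative roots: 1


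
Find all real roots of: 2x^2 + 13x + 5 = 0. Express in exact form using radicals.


Using the quadratic formula: x = (-b ± sqrt(b^2 - 4ac)) / (2a)
Here a = 2, b = 13, c = 5
Discriminant = b^2 - 4ac = 13^2 - 4(2)(5) = 169 - 40 = 129
Since discriminant = 129 > 0, there are two real roots.
x = (-13 ± sqrt(129)) / 4
Numerically: x ≈ -0.4105 or x ≈ -6.0895

x = (-13 + sqrt(129)) / 4 or x = (-13 - sqrt(129)) / 4


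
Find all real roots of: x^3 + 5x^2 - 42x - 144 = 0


Let p(x) = x^3 + 5x^2 - 42x - 144. By the rational root theorem (leading coefficient 1), any rational root is an integer divisor of 144: try ±1, ±2, ... in turn.
Test x = 1: value = -180 ≠ 0.
Test x = -1: value = -98 ≠ 0.
Test x = 2: value = -200 ≠ 0.
Test x = -2: value = -48 ≠ 0.
Test x = 3: value = -198 ≠ 0.
Test x = -3: value = 0 ✓, so (x + 3) is a factor.
Synthetic division by (x + 3): bring down 1; 1(-3) + 5 = 2; 2(-3) - 42 = -48; (-48)(-3) - 144 = 0 → quotient x^2 + 2x - 48, remainder 0.
Solve the quadratic x^2 + 2x - 48 = 0: discriminant = 2^2 - 4(1)(-48) = 4 + 192 = 196.
sqrt(196) = 14, so x = (-2 ± 14)/2: x = 6 or x = -8.

x = -8, x = -3, x = 6


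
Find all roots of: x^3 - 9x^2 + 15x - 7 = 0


Let p(x) = x^3 - 9x^2 + 15x - 7. By the rational root theorem (leading coefficient 1), any rational root is an integer divisor of 7: try ±1, ±2, ... in turn.
Test x = 1: value = 0 ✓, so (x - 1) is a factor.
Synthetic division by (x - 1): bring down 1; 1(1) - 9 = -8; (-8)(1) + 15 = 7; 7(1) - 7 = 0 → quotient x^2 - 8x + 7, remainder 0.
Solve the quadratic x^2 - 8x + 7 = 0: discriminant = (-8)^2 - 4(1)(7) = 64 - 28 = 36.
sqrt(36) = 6, so x = (8 ± 6)/2: x = 7 or x = 1.
Collecting all roots found:

x = 1 (multiplicity 2), x = 7


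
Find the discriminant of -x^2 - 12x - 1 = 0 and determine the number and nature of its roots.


For ax^2 + bx + c = 0, discriminant D = b^2 - 4ac
Here a = -1, b = -12, c = -1
D = (-12)^2 - 4(-1)(-1) = 144 - 4 = 140

D = 140 > 0 but not a perfect square
The equation has 2 distinct real irrational roots.

Discriminant = 140, 2 distinct real irrational roots


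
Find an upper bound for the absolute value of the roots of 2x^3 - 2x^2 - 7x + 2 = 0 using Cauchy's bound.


Cauchy's bound: all roots r satisfy |r| <= 1 + max(|a_i/a_n|) for i = 0,...,n-1
where a_n is the leading coefficient.

Coefficients: [2, -2, -7, 2]
Leading coefficient a_n = 2
Ratios |a_i/a_n|: 1, 7/2, 1
Maximum ratio: 7/2
Cauchy's bound: |r| <= 1 + 7/2 = 9/2

Upper bound = 9/2


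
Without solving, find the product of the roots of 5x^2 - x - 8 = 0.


By Vieta's formulas for ax^2 + bx + c = 0:
  Sum of roots = -b/a
  Product of roots = c/a

Here a = 5, b = -1, c = -8
Sum = -(-1)/5 = 1/5
Product = -8/5 = -8/5

Product = -8/5


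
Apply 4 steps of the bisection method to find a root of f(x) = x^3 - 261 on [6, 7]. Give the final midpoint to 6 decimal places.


f(x) = x^3 - 261
f(6) = -45 < 0
f(7) = 82 > 0

Step 1: midpoint = (6.000000 + 7.000000)/2 = 6.500000
  f(6.500000) = 13.625000
  f(mid) > 0, so root is in [6.000000, 6.500000]

Step 2: midpoint = (6.000000 + 6.500000)/2 = 6.250000
  f(6.250000) = -16.859375
  f(mid) < 0, so root is in [6.250000, 6.500000]

Step 3: midpoint = (6.250000 + 6.500000)/2 = 6.375000
  f(6.375000) = -1.916016
  f(mid) < 0, so root is in [6.375000, 6.500000]

Step 4: midpoint = (6.375000 + 6.500000)/2 = 6.437500
  f(6.437500) = 5.779053
  f(mid) > 0, so root is in [6.375000, 6.437500]

midpoint = 6.437500


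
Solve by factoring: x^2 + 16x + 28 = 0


We need two numbers that multiply to 28 and add to 16.
Those numbers are 14 and 2 (since 14 * 2 = 28 and 14 + 2 = 16).
So x^2 + 16x + 28 = (x + 14)(x + 2) = 0
Setting each factor to zero: x = -14 or x = -2

x = -14, x = -2


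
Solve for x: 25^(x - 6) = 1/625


Express both sides with the same base.
1/625 = 25^(-2)
Since the bases match, equate exponents: x - 6 = -2
So x = -2 - (-6) = 4

x = 4


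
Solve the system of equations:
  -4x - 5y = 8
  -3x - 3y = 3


Using Cramer's rule:
Determinant D = (-4)(-3) - (-3)(-5) = 12 - 15 = -3
Dx = (8)(-3) - (3)(-5) = -24 + 15 = -9
Dy = (-4)(3) - (-3)(8) = -12 + 24 = 12
x = Dx/D = -9/-3 = 3
y = Dy/D = 12/-3 = -4

x = 3, y = -4


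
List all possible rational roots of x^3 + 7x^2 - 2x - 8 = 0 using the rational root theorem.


Rational root theorem: possible roots are ±p/q where:
  p divides the constant term (-8): p ∈ {1, 2, 4, 8}
  q divides the leading coefficient (1): q ∈ {1}

All possible rational roots: -8, -4, -2, -1, 1, 2, 4, 8

-8, -4, -2, -1, 1, 2, 4, 8


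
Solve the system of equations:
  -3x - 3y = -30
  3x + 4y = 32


Using Cramer's rule:
Determinant D = (-3)(4) - (3)(-3) = -12 + 9 = -3
Dx = (-30)(4) - (32)(-3) = -120 + 96 = -24
Dy = (-3)(32) - (3)(-30) = -96 + 90 = -6
x = Dx/D = -24/-3 = 8
y = Dy/D = -6/-3 = 2

x = 8, y = 2


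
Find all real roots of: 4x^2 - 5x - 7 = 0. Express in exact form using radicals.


Using the quadratic formula: x = (-b ± sqrt(b^2 - 4ac)) / (2a)
Here a = 4, b = -5, c = -7
Discriminant = b^2 - 4ac = (-5)^2 - 4(4)(-7) = 25 + 112 = 137
Since discriminant = 137 > 0, there are two real roots.
x = (5 ± sqrt(137)) / 8
Numerically: x ≈ 2.0881 or x ≈ -0.8381

x = (5 + sqrt(137)) / 8 or x = (5 - sqrt(137)) / 8


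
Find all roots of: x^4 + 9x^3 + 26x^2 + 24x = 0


The constant term is 0, so x = 0 is a root. Factor out x:
  x^3 + 9x^2 + 26x + 24 = 0
Let p(x) = x^3 + 9x^2 + 26x + 24. By the rational root theorem (leading coefficient 1), any rational root is an integer divisor of 24: try ±1, ±2, ... in turn.
Test x = 1: value = 60 ≠ 0.
Test x = -1: value = 6 ≠ 0.
Test x = 2: value = 120 ≠ 0.
Test x = -2: value = 0 ✓, so (x + 2) is a factor.
Synthetic division by (x + 2): bring down 1; 1(-2) + 9 = 7; 7(-2) + 26 = 12; 12(-2) + 24 = 0 → quotient x^2 + 7x + 12, remainder 0.
Solve the quadratic x^2 + 7x + 12 = 0: discriminant = 7^2 - 4(1)(12) = 49 - 48 = 1.
sqrt(1) = 1, so x = (-7 ± 1)/2: x = -3 or x = -4.
Collecting all roots found:

x = -4, x = -3, x = -2, x = 0


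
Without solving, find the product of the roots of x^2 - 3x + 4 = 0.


By Vieta's formulas for ax^2 + bx + c = 0:
  Sum of roots = -b/a
  Product of roots = c/a

Here a = 1, b = -3, c = 4
Sum = -(-3)/1 = 3
Product = 4/1 = 4

Product = 4


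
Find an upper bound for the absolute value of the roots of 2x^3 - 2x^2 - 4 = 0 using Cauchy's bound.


Cauchy's bound: all roots r satisfy |r| <= 1 + max(|a_i/a_n|) for i = 0,...,n-1
where a_n is the leading coefficient.

Coefficients: [2, -2, 0, -4]
Leading coefficient a_n = 2
Ratios |a_i/a_n|: 1, 0, 2
Maximum ratio: 2
Cauchy's bound: |r| <= 1 + 2 = 3

Upper bound = 3


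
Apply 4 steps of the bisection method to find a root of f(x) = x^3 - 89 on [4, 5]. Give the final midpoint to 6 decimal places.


f(x) = x^3 - 89
f(4) = -25 < 0
f(5) = 36 > 0

Step 1: midpoint = (4.000000 + 5.000000)/2 = 4.500000
  f(4.500000) = 2.125000
  f(mid) > 0, so root is in [4.000000, 4.500000]

Step 2: midpoint = (4.000000 + 4.500000)/2 = 4.250000
  f(4.250000) = -12.234375
  f(mid) < 0, so root is in [4.250000, 4.500000]

Step 3: midpoint = (4.250000 + 4.500000)/2 = 4.375000
  f(4.375000) = -5.259766
  f(mid) < 0, so root is in [4.375000, 4.500000]

Step 4: midpoint = (4.375000 + 4.500000)/2 = 4.437500
  f(4.437500) = -1.619385
  f(mid) < 0, so root is in [4.437500, 4.500000]

midpoint = 4.437500


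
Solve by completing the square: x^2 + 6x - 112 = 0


Start: x^2 + 6x - 112 = 0
Move constant: x^2 + 6x = 112
Half of 6 is 3, squared is 9
Add 9 to both sides: x^2 + 6x + 9 = 121
(x + 3)^2 = 121
x + 3 = ±11
x = -3 + 11 = 8 or x = -3 - 11 = -14

x = -14, x = 8


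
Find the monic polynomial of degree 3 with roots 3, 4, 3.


A monic polynomial with roots 3, 4, 3 is:
p(x) = (x - 3)(x - 4)(x - 3)
After multiplying by (x - 3): x - 3
After multiplying by (x - 4): x^2 - 7x + 12
After multiplying by (x - 3): x^3 - 10x^2 + 33x - 36

x^3 - 10x^2 + 33x - 36


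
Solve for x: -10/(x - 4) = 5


Multiply both sides by (x - 4): -10 = 5(x - 4)
Distribute: -10 = 5x - 20
5x = -10 + 20 = 10
x = 2

x = 2


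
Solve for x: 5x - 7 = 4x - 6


Starting with: 5x - 7 = 4x - 6
Move all x terms to left: (5 - 4)x = -6 + 7
Simplify: x = 1
Divide both sides by 1: x = 1

x = 1


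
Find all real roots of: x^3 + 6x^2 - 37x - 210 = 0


Let p(x) = x^3 + 6x^2 - 37x - 210. By the rational root theorem (leading coefficient 1), any rational root is an integer divisor of 210: try ±1, ±2, ... in turn.
Test x = 1: value = -240 ≠ 0.
Test x = -1: value = -168 ≠ 0.
Test x = 2: value = -252 ≠ 0.
Test x = -2: value = -120 ≠ 0.
Test x = 3: value = -240 ≠ 0.
Test x = -3: value = -72 ≠ 0.
Test x = 5: value = -120 ≠ 0.
Test x = -5: value = 0 ✓, so (x + 5) is a factor.
Synthetic division by (x + 5): bring down 1; 1(-5) + 6 = 1; 1(-5) - 37 = -42; (-42)(-5) - 210 = 0 → quotient x^2 + x - 42, remainder 0.
Solve the quadratic x^2 + x - 42 = 0: discriminant = 1^2 - 4(1)(-42) = 1 + 168 = 169.
sqrt(169) = 13, so x = (-1 ± 13)/2: x = 6 or x = -7.

x = -7, x = -5, x = 6


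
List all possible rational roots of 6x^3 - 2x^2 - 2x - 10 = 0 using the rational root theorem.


Rational root theorem: possible roots are ±p/q where:
  p divides the constant term (-10): p ∈ {1, 2, 5, 10}
  q divides the leading coefficient (6): q ∈ {1, 2, 3, 6}

All possible rational roots: -10, -5, -10/3, -5/2, -2, -5/3, -1, -5/6, -2/3, -1/2, -1/3, -1/6, 1/6, 1/3, 1/2, 2/3, 5/6, 1, 5/3, 2, 5/2, 10/3, 5, 10

-10, -5, -10/3, -5/2, -2, -5/3, -1, -5/6, -2/3, -1/2, -1/3, -1/6, 1/6, 1/3, 1/2, 2/3, 5/6, 1, 5/3, 2, 5/2, 10/3, 5, 10


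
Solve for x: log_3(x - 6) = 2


Convert to exponential form: x - 6 = 3^2 = 9
x = 9 + 6 = 15
Check: log_3(15 - 6) = log_3(9) = log_3(9) = 2 ✓

x = 15


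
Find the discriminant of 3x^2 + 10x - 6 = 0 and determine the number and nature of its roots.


For ax^2 + bx + c = 0, discriminant D = b^2 - 4ac
Here a = 3, b = 10, c = -6
D = (10)^2 - 4(3)(-6) = 100 + 72 = 172

D = 172 > 0 but not a perfect square
The equation has 2 distinct real irrational roots.

Discriminant = 172, 2 distinct real irrational roots


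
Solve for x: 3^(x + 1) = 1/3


Express both sides with the same base.
1/3 = 3^(-1)
Since the bases match, equate exponents: x + 1 = -1
So x = -1 - (1) = -2

x = -2


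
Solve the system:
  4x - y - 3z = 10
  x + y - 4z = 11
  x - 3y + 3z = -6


Using Cramer's rule. Expand each determinant along the first row.
D  = 4*[1*3 - (-4)*(-3)] - (-1)*[1*3 - (-4)*1] + (-3)*[1*(-3) - 1*1]
  = 4*(-9) - (-1)*(7) + (-3)*(-4) = -17
Dx = 10*[1*3 - (-4)*(-3)] - (-1)*[11*3 - (-4)*(-6)] + (-3)*[11*(-3) - 1*(-6)]
  = 10*(-9) - (-1)*(9) + (-3)*(-27) = 0
Dy = 4*[11*3 - (-4)*(-6)] - 10*[1*3 - (-4)*1] + (-3)*[1*(-6) - 11*1]
  = 4*(9) - 10*(7) + (-3)*(-17) = 17
Dz = 4*[1*(-6) - 11*(-3)] - (-1)*[1*(-6) - 11*1] + 10*[1*(-3) - 1*1]
  = 4*(27) - (-1)*(-17) + 10*(-4) = 51
x = Dx/D = 0/-17 = 0, y = Dy/D = 17/-17 = -1, z = Dz/D = 51/-17 = -3
Check eq1: (4)(0) + (-1)(-1) + (-3)(-3) = 10 = 10 ✓
Check eq2: (1)(0) + (1)(-1) + (-4)(-3) = 11 = 11 ✓
Check eq3: (1)(0) + (-3)(-1) + (3)(-3) = -6 = -6 ✓

x = 0, y = -1, z = -3


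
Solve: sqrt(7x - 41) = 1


Square both sides: 7x - 41 = 1^2 = 1
7x = 1 + 41 = 42
x = 6
Check: sqrt(7*6 - 41) = sqrt(1) = 1 ✓

x = 6


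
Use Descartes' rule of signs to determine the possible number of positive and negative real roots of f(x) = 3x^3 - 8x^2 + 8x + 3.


Descartes' rule of signs:

For positive roots, count sign changes in f(x) = 3x^3 - 8x^2 + 8x + 3:
Signs of coefficients: +, -, +, +
Number of sign changes: 2
Possible positive real roots: 2, 0

For negative roots, examine f(-x) = -3x^3 - 8x^2 - 8x + 3:
Signs of coefficients: -, -, -, +
Number of sign changes: 1
Possible negative real roots: 1

Positive roots: 2 or 0; Negative roots: 1


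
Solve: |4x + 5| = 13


An absolute value equation |expr| = 13 gives two cases:
Case 1: 4x + 5 = 13
  4x = 8, so x = 2
Case 2: 4x + 5 = -13
  4x = -18, so x = -9/2

x = -9/2, x = 2


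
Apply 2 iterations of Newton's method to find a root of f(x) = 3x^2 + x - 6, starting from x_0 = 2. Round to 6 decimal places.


Newton's method: x_(n+1) = x_n - f(x_n)/f'(x_n)
f(x) = 3x^2 + x - 6
f'(x) = 6x + 1

Iteration 1:
  f(2.000000) = 8.000000
  f'(2.000000) = 13.000000
  x_1 = 2.000000 - (8.000000)/(13.000000) = 1.384615

Iteration 2:
  f(1.384615) = 1.136095
  f'(1.384615) = 9.307692
  x_2 = 1.384615 - (1.136095)/(9.307692) = 1.262556

x_2 = 1.262556


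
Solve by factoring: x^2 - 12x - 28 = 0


We need two numbers that multiply to -28 and add to -12.
Those numbers are 2 and -14 (since 2 * (-14) = -28 and 2 + (-14) = -12).
So x^2 - 12x - 28 = (x + 2)(x - 14) = 0
Setting each factor to zero: x = -2 or x = 14

x = -2, x = 14


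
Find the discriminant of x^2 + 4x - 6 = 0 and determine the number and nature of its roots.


For ax^2 + bx + c = 0, discriminant D = b^2 - 4ac
Here a = 1, b = 4, c = -6
D = (4)^2 - 4(1)(-6) = 16 + 24 = 40

D = 40 > 0 but not a perfect square
The equation has 2 distinct real irrational roots.

Discriminant = 40, 2 distinct real irrational roots


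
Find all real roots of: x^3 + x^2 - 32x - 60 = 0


Let p(x) = x^3 + x^2 - 32x - 60. By the rational root theorem (leading coefficient 1), any rational root is an integer divisor of 60: try ±1, ±2, ... in turn.
Test x = 1: value = -90 ≠ 0.
Test x = -1: value = -28 ≠ 0.
Test x = 2: value = -112 ≠ 0.
Test x = -2: value = 0 ✓, so (x + 2) is a factor.
Synthetic division by (x + 2): bring down 1; 1(-2) + 1 = -1; (-1)(-2) - 32 = -30; (-30)(-2) - 60 = 0 → quotient x^2 - x - 30, remainder 0.
Solve the quadratic x^2 - x - 30 = 0: discriminant = (-1)^2 - 4(1)(-30) = 1 + 120 = 121.
sqrt(121) = 11, so x = (1 ± 11)/2: x = 6 or x = -5.

x = -5, x = -2, x = 6


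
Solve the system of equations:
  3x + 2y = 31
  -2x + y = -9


Using Cramer's rule:
Determinant D = (3)(1) - (-2)(2) = 3 + 4 = 7
Dx = (31)(1) - (-9)(2) = 31 + 18 = 49
Dy = (3)(-9) - (-2)(31) = -27 + 62 = 35
x = Dx/D = 49/7 = 7
y = Dy/D = 35/7 = 5

x = 7, y = 5


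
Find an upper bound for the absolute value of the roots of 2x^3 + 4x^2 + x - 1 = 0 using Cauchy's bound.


Cauchy's bound: all roots r satisfy |r| <= 1 + max(|a_i/a_n|) for i = 0,...,n-1
where a_n is the leading coefficient.

Coefficients: [2, 4, 1, -1]
Leading coefficient a_n = 2
Ratios |a_i/a_n|: 2, 1/2, 1/2
Maximum ratio: 2
Cauchy's bound: |r| <= 1 + 2 = 3

Upper bound = 3


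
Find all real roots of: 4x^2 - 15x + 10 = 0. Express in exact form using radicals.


Using the quadratic formula: x = (-b ± sqrt(b^2 - 4ac)) / (2a)
Here a = 4, b = -15, c = 10
Discriminant = b^2 - 4ac = (-15)^2 - 4(4)(10) = 225 - 160 = 65
Since discriminant = 65 > 0, there are two real roots.
x = (15 ± sqrt(65)) / 8
Numerically: x ≈ 2.8828 or x ≈ 0.8672

x = (15 + sqrt(65)) / 8 or x = (15 - sqrt(65)) / 8


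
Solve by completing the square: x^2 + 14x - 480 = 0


Start: x^2 + 14x - 480 = 0
Move constant: x^2 + 14x = 480
Half of 14 is 7, squared is 49
Add 49 to both sides: x^2 + 14x + 49 = 529
(x + 7)^2 = 529
x + 7 = ±23
x = -7 + 23 = 16 or x = -7 - 23 = -30

x = -30, x = 16


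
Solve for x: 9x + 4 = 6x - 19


Starting with: 9x + 4 = 6x - 19
Move all x terms to left: (9 - 6)x = -19 - 4
Simplify: 3x = -23
Divide both sides by 3: x = -23/3

x = -23/3


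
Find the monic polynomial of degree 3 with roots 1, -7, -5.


A monic polynomial with roots 1, -7, -5 is:
p(x) = (x - 1)(x + 7)(x + 5)
After multiplying by (x - 1): x - 1
After multiplying by (x + 7): x^2 + 6x - 7
After multiplying by (x + 5): x^3 + 11x^2 + 23x - 35

x^3 + 11x^2 + 23x - 35


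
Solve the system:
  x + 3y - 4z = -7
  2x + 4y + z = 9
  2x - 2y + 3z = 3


Using Cramer's rule. Expand each determinant along the first row.
D  = 1*[4*3 - 1*(-2)] - 3*[2*3 - 1*2] + (-4)*[2*(-2) - 4*2]
  = 1*(14) - 3*(4) + (-4)*(-12) = 50
Dx = (-7)*[4*3 - 1*(-2)] - 3*[9*3 - 1*3] + (-4)*[9*(-2) - 4*3]
  = (-7)*(14) - 3*(24) + (-4)*(-30) = -50
Dy = 1*[9*3 - 1*3] - (-7)*[2*3 - 1*2] + (-4)*[2*3 - 9*2]
  = 1*(24) - (-7)*(4) + (-4)*(-12) = 100
Dz = 1*[4*3 - 9*(-2)] - 3*[2*3 - 9*2] + (-7)*[2*(-2) - 4*2]
  = 1*(30) - 3*(-12) + (-7)*(-12) = 150
x = Dx/D = -50/50 = -1, y = Dy/D = 100/50 = 2, z = Dz/D = 150/50 = 3
Check eq1: (1)(-1) + (3)(2) + (-4)(3) = -7 = -7 ✓
Check eq2: (2)(-1) + (4)(2) + (1)(3) = 9 = 9 ✓
Check eq3: (2)(-1) + (-2)(2) + (3)(3) = 3 = 3 ✓

x = -1, y = 2, z = 3


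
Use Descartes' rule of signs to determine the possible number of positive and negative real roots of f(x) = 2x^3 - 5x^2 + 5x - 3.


Descartes' rule of signs:

For positive roots, count sign changes in f(x) = 2x^3 - 5x^2 + 5x - 3:
Signs of coefficients: +, -, +, -
Number of sign changes: 3
Possible positive real roots: 3, 1

For negative roots, examine f(-x) = -2x^3 - 5x^2 - 5x - 3:
Signs of coefficients: -, -, -, -
Number of sign changes: 0
Possible negative real roots: 0

Positive roots: 3 or 1; Negative roots: 0


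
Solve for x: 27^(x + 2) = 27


Express both sides with the same base.
27 = 27^1
Since the bases match, equate exponents: x + 2 = 1
So x = 1 - (2) = -1

x = -1


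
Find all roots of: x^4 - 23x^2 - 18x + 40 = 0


Let p(x) = x^4 - 23x^2 - 18x + 40. By the rational root theorem (leading coefficient 1), any rational root is an integer divisor of 40: try ±1, ±2, ... in turn.
Test x = 1: value = 0 ✓, so (x - 1) is a factor.
Synthetic division by (x - 1): bring down 1; 1(1) + 0 = 1; 1(1) - 23 = -22; (-22)(1) - 18 = -40; (-40)(1) + 40 = 0 → quotient x^3 + x^2 - 22x - 40, remainder 0.
Continue with the quotient x^3 + x^2 - 22x - 40 (candidates must divide 40; re-test x = 1 first in case it repeats).
Test x = 1: value = -60 ≠ 0.
Test x = -1: value = -18 ≠ 0.
Test x = 2: value = -72 ≠ 0.
Test x = -2: value = 0 ✓, so (x + 2) is a factor.
Synthetic division by (x + 2): bring down 1; 1(-2) + 1 = -1; (-1)(-2) - 22 = -20; (-20)(-2) - 40 = 0 → quotient x^2 - x - 20, remainder 0.
Solve the quadratic x^2 - x - 20 = 0: discriminant = (-1)^2 - 4(1)(-20) = 1 + 80 = 81.
sqrt(81) = 9, so x = (1 ± 9)/2: x = 5 or x = -4.
Collecting all roots found:

x = -4, x = -2, x = 1, x = 5


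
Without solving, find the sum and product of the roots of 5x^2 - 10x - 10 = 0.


By Vieta's formulas for ax^2 + bx + c = 0:
  Sum of roots = -b/a
  Product of roots = c/a

Here a = 5, b = -10, c = -10
Sum = -(-10)/5 = 2
Product = -10/5 = -2

Sum = 2, Product = -2


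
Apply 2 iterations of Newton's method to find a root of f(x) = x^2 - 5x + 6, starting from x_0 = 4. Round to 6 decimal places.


Newton's method: x_(n+1) = x_n - f(x_n)/f'(x_n)
f(x) = x^2 - 5x + 6
f'(x) = 2x - 5

Iteration 1:
  f(4.000000) = 2.000000
  f'(4.000000) = 3.000000
  x_1 = 4.000000 - (2.000000)/(3.000000) = 3.333333

Iteration 2:
  f(3.333333) = 0.444444
  f'(3.333333) = 1.666667
  x_2 = 3.333333 - (0.444444)/(1.666667) = 3.066667

x_2 = 3.066667


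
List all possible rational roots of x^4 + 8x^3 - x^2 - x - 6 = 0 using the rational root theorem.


Rational root theorem: possible roots are ±p/q where:
  p divides the constant term (-6): p ∈ {1, 2, 3, 6}
  q divides the leading coefficient (1): q ∈ {1}

All possible rational roots: -6, -3, -2, -1, 1, 2, 3, 6

-6, -3, -2, -1, 1, 2, 3, 6


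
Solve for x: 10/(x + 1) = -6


Multiply both sides by (x + 1): 10 = -6(x + 1)
Distribute: 10 = -6x - 6
-6x = 10 + 6 = 16
x = -8/3

x = -8/3


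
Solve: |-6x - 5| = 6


An absolute value equation |expr| = 6 gives two cases:
Case 1: -6x - 5 = 6
  -6x = 11, so x = -11/6
Case 2: -6x - 5 = -6
  -6x = -1, so x = 1/6

x = -11/6, x = 1/6


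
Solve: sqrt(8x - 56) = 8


Square both sides: 8x - 56 = 8^2 = 64
8x = 64 + 56 = 120
x = 15
Check: sqrt(8*15 - 56) = sqrt(64) = 8 ✓

x = 15


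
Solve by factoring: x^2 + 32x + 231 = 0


We need two numbers that multiply to 231 and add to 32.
Those numbers are 11 and 21 (since 11 * 21 = 231 and 11 + 21 = 32).
So x^2 + 32x + 231 = (x + 11)(x + 21) = 0
Setting each factor to zero: x = -11 or x = -21

x = -21, x = -11


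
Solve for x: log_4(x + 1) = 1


Convert to exponential form: x + 1 = 4^1 = 4
x = 4 - 1 = 3
Check: log_4(3 + 1) = log_4(4) = log_4(4) = 1 ✓

x = 3


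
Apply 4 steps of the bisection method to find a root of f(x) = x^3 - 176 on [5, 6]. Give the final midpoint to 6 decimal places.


f(x) = x^3 - 176
f(5) = -51 < 0
f(6) = 40 > 0

Step 1: midpoint = (5.000000 + 6.000000)/2 = 5.500000
  f(5.500000) = -9.625000
  f(mid) < 0, so root is in [5.500000, 6.000000]

Step 2: midpoint = (5.500000 + 6.000000)/2 = 5.750000
  f(5.750000) = 14.109375
  f(mid) > 0, so root is in [5.500000, 5.750000]

Step 3: midpoint = (5.500000 + 5.750000)/2 = 5.625000
  f(5.625000) = 1.978516
  f(mid) > 0, so root is in [5.500000, 5.625000]

Step 4: midpoint = (5.500000 + 5.625000)/2 = 5.562500
  f(5.562500) = -3.888428
  f(mid) < 0, so root is in [5.562500, 5.625000]

midpoint = 5.562500


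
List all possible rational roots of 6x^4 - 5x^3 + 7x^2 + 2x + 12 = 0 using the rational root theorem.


Rational root theorem: possible roots are ±p/q where:
  p divides the constant term (12): p ∈ {1, 2, 3, 4, 6, 12}
  q divides the leading coefficient (6): q ∈ {1, 2, 3, 6}

All possible rational roots: -12, -6, -4, -3, -2, -3/2, -4/3, -1, -2/3, -1/2, -1/3, -1/6, 1/6, 1/3, 1/2, 2/3, 1, 4/3, 3/2, 2, 3, 4, 6, 12

-12, -6, -4, -3, -2, -3/2, -4/3, -1, -2/3, -1/2, -1/3, -1/6, 1/6, 1/3, 1/2, 2/3, 1, 4/3, 3/2, 2, 3, 4, 6, 12


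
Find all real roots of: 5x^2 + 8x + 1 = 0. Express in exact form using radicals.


Using the quadratic formula: x = (-b ± sqrt(b^2 - 4ac)) / (2a)
Here a = 5, b = 8, c = 1
Discriminant = b^2 - 4ac = 8^2 - 4(5)(1) = 64 - 20 = 44
Since discriminant = 44 > 0, there are two real roots.
x = (-8 ± 2*sqrt(11)) / 10
Simplifying: x = (-4 ± sqrt(11)) / 5
Numerically: x ≈ -0.1367 or x ≈ -1.4633

x = (-4 + sqrt(11)) / 5 or x = (-4 - sqrt(11)) / 5


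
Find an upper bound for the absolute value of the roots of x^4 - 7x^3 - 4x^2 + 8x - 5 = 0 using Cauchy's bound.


Cauchy's bound: all roots r satisfy |r| <= 1 + max(|a_i/a_n|) for i = 0,...,n-1
where a_n is the leading coefficient.

Coefficients: [1, -7, -4, 8, -5]
Leading coefficient a_n = 1
Ratios |a_i/a_n|: 7, 4, 8, 5
Maximum ratio: 8
Cauchy's bound: |r| <= 1 + 8 = 9

Upper bound = 9


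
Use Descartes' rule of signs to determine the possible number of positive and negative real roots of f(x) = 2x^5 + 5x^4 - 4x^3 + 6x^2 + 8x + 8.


Descartes' rule of signs:

For positive roots, count sign changes in f(x) = 2x^5 + 5x^4 - 4x^3 + 6x^2 + 8x + 8:
Signs of coefficients: +, +, -, +, +, +
Number of sign changes: 2
Possible positive real roots: 2, 0

For negative roots, examine f(-x) = -2x^5 + 5x^4 + 4x^3 + 6x^2 - 8x + 8:
Signs of coefficients: -, +, +, +, -, +
Number of sign changes: 3
Possible negative real roots: 3, 1

Positive roots: 2 or 0; Negative roots: 3 or 1


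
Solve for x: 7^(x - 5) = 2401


Express both sides with the same base.
2401 = 7^4
Since the bases match, equate exponents: x - 5 = 4
So x = 4 - (-5) = 9

x = 9


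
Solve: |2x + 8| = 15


An absolute value equation |expr| = 15 gives two cases:
Case 1: 2x + 8 = 15
  2x = 7, so x = 7/2
Case 2: 2x + 8 = -15
  2x = -23, so x = -23/2

x = -23/2, x = 7/2


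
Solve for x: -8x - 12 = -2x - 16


Starting with: -8x - 12 = -2x - 16
Move all x terms to left: (-8 + 2)x = -16 + 12
Simplify: -6x = -4
Divide both sides by -6: x = 2/3

x = 2/3


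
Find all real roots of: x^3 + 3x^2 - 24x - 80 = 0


Let p(x) = x^3 + 3x^2 - 24x - 80. By the rational root theorem (leading coefficient 1), any rational root is an integer divisor of 80: try ±1, ±2, ... in turn.
Test x = 1: value = -100 ≠ 0.
Test x = -1: value = -54 ≠ 0.
Test x = 2: value = -108 ≠ 0.
Test x = -2: value = -28 ≠ 0.
Test x = 4: value = -64 ≠ 0.
Test x = -4: value = 0 ✓, so (x + 4) is a factor.
Synthetic division by (x + 4): bring down 1; 1(-4) + 3 = -1; (-1)(-4) - 24 = -20; (-20)(-4) - 80 = 0 → quotient x^2 - x - 20, remainder 0.
Solve the quadratic x^2 - x - 20 = 0: discriminant = (-1)^2 - 4(1)(-20) = 1 + 80 = 81.
sqrt(81) = 9, so x = (1 ± 9)/2: x = 5 or x = -4.

x = -4 (multiplicity 2), x = 5


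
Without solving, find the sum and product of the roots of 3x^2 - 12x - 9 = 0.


By Vieta's formulas for ax^2 + bx + c = 0:
  Sum of roots = -b/a
  Product of roots = c/a

Here a = 3, b = -12, c = -9
Sum = -(-12)/3 = 4
Product = -9/3 = -3

Sum = 4, Product = -3


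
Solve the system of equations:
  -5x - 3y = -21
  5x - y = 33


Using Cramer's rule:
Determinant D = (-5)(-1) - (5)(-3) = 5 + 15 = 20
Dx = (-21)(-1) - (33)(-3) = 21 + 99 = 120
Dy = (-5)(33) - (5)(-21) = -165 + 105 = -60
x = Dx/D = 120/20 = 6
y = Dy/D = -60/20 = -3

x = 6, y = -3


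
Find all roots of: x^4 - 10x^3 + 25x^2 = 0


The lowest-degree term is x^2, so x = 0 is a root with multiplicity 2. Factor out x^2:
  x^2 - 10x + 25 = 0
Solve the quadratic x^2 - 10x + 25 = 0: discriminant = (-10)^2 - 4(1)(25) = 100 - 100 = 0.
Discriminant = 0, so a double root: x = 10/2 = 5.
Collecting all roots found:

x = 0 (multiplicity 2), x = 5 (multiplicity 2)


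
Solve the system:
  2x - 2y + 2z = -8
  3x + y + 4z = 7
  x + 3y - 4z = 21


Using Cramer's rule. Expand each determinant along the first row.
D  = 2*[1*(-4) - 4*3] - (-2)*[3*(-4) - 4*1] + 2*[3*3 - 1*1]
  = 2*(-16) - (-2)*(-16) + 2*(8) = -48
Dx = (-8)*[1*(-4) - 4*3] - (-2)*[7*(-4) - 4*21] + 2*[7*3 - 1*21]
  = (-8)*(-16) - (-2)*(-112) + 2*(0) = -96
Dy = 2*[7*(-4) - 4*21] - (-8)*[3*(-4) - 4*1] + 2*[3*21 - 7*1]
  = 2*(-112) - (-8)*(-16) + 2*(56) = -240
Dz = 2*[1*21 - 7*3] - (-2)*[3*21 - 7*1] + (-8)*[3*3 - 1*1]
  = 2*(0) - (-2)*(56) + (-8)*(8) = 48
x = Dx/D = -96/-48 = 2, y = Dy/D = -240/-48 = 5, z = Dz/D = 48/-48 = -1
Check eq1: (2)(2) + (-2)(5) + (2)(-1) = -8 = -8 ✓
Check eq2: (3)(2) + (1)(5) + (4)(-1) = 7 = 7 ✓
Check eq3: (1)(2) + (3)(5) + (-4)(-1) = 21 = 21 ✓

x = 2, y = 5, z = -1


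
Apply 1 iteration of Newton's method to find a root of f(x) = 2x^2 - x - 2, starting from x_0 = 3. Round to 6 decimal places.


Newton's method: x_(n+1) = x_n - f(x_n)/f'(x_n)
f(x) = 2x^2 - x - 2
f'(x) = 4x - 1

Iteration 1:
  f(3.000000) = 13.000000
  f'(3.000000) = 11.000000
  x_1 = 3.000000 - (13.000000)/(11.000000) = 1.818182

x_1 = 1.818182


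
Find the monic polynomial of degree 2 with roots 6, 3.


A monic polynomial with roots 6, 3 is:
p(x) = (x - 6)(x - 3)
After multiplying by (x - 6): x - 6
After multiplying by (x - 3): x^2 - 9x + 18

x^2 - 9x + 18


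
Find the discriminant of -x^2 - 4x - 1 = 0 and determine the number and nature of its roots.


For ax^2 + bx + c = 0, discriminant D = b^2 - 4ac
Here a = -1, b = -4, c = -1
D = (-4)^2 - 4(-1)(-1) = 16 - 4 = 12

D = 12 > 0 but not a perfect square
The equation has 2 distinct real irrational roots.

Discriminant = 12, 2 distinct real irrational roots


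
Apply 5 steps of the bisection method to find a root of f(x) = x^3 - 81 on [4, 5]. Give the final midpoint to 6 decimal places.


f(x) = x^3 - 81
f(4) = -17 < 0
f(5) = 44 > 0

Step 1: midpoint = (4.000000 + 5.000000)/2 = 4.500000
  f(4.500000) = 10.125000
  f(mid) > 0, so root is in [4.000000, 4.500000]

Step 2: midpoint = (4.000000 + 4.500000)/2 = 4.250000
  f(4.250000) = -4.234375
  f(mid) < 0, so root is in [4.250000, 4.500000]

Step 3: midpoint = (4.250000 + 4.500000)/2 = 4.375000
  f(4.375000) = 2.740234
  f(mid) > 0, so root is in [4.250000, 4.375000]

Step 4: midpoint = (4.250000 + 4.375000)/2 = 4.312500
  f(4.312500) = -0.797607
  f(mid) < 0, so root is in [4.312500, 4.375000]

Step 5: midpoint = (4.312500 + 4.375000)/2 = 4.343750
  f(4.343750) = 0.958588
  f(mid) > 0, so root is in [4.312500, 4.343750]

midpoint = 4.343750


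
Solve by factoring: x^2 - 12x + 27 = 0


We need two numbers that multiply to 27 and add to -12.
Those numbers are -9 and -3 (since (-9) * (-3) = 27 and (-9) + (-3) = -12).
So x^2 - 12x + 27 = (x - 9)(x - 3) = 0
Setting each factor to zero: x = 9 or x = 3

x = 3, x = 9


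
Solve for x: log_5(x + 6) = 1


Convert to exponential form: x + 6 = 5^1 = 5
x = 5 - 6 = -1
Check: log_5(-1 + 6) = log_5(5) = log_5(5) = 1 ✓

x = -1


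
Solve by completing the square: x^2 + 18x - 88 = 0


Start: x^2 + 18x - 88 = 0
Move constant: x^2 + 18x = 88
Half of 18 is 9, squared is 81
Add 81 to both sides: x^2 + 18x + 81 = 169
(x + 9)^2 = 169
x + 9 = ±13
x = -9 + 13 = 4 or x = -9 - 13 = -22

x = -22, x = 4


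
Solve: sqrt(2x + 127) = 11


Square both sides: 2x + 127 = 11^2 = 121
2x = 121 - 127 = -6
x = -3
Check: sqrt(2*(-3) + 127) = sqrt(121) = 11 ✓

x = -3


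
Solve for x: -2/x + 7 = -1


Subtract 7 from both sides: -2/x = -8
Multiply both sides by x: -2 = -8 * x
Divide by -8: x = 1/4

x = 1/4


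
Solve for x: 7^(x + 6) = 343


Express both sides with the same base.
343 = 7^3
Since the bases match, equate exponents: x + 6 = 3
So x = 3 - (6) = -3

x = -3


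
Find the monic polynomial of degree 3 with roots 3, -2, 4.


A monic polynomial with roots 3, -2, 4 is:
p(x) = (x - 3)(x + 2)(x - 4)
After multiplying by (x - 3): x - 3
After multiplying by (x + 2): x^2 - x - 6
After multiplying by (x - 4): x^3 - 5x^2 - 2x + 24

x^3 - 5x^2 - 2x + 24


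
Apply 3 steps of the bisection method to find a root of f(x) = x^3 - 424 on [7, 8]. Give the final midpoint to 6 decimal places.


f(x) = x^3 - 424
f(7) = -81 < 0
f(8) = 88 > 0

Step 1: midpoint = (7.000000 + 8.000000)/2 = 7.500000
  f(7.500000) = -2.125000
  f(mid) < 0, so root is in [7.500000, 8.000000]

Step 2: midpoint = (7.500000 + 8.000000)/2 = 7.750000
  f(7.750000) = 41.484375
  f(mid) > 0, so root is in [7.500000, 7.750000]

Step 3: midpoint = (7.500000 + 7.750000)/2 = 7.625000
  f(7.625000) = 19.322266
  f(mid) > 0, so root is in [7.500000, 7.625000]

midpoint = 7.625000


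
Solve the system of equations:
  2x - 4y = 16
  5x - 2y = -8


Using Cramer's rule:
Determinant D = (2)(-2) - (5)(-4) = -4 + 20 = 16
Dx = (16)(-2) - (-8)(-4) = -32 - 32 = -64
Dy = (2)(-8) - (5)(16) = -16 - 80 = -96
x = Dx/D = -64/16 = -4
y = Dy/D = -96/16 = -6

x = -4, y = -6


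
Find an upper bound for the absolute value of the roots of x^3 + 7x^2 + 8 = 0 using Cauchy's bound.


Cauchy's bound: all roots r satisfy |r| <= 1 + max(|a_i/a_n|) for i = 0,...,n-1
where a_n is the leading coefficient.

Coefficients: [1, 7, 0, 8]
Leading coefficient a_n = 1
Ratios |a_i/a_n|: 7, 0, 8
Maximum ratio: 8
Cauchy's bound: |r| <= 1 + 8 = 9

Upper bound = 9


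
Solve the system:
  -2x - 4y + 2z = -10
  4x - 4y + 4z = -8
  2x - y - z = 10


Using Cramer's rule. Expand each determinant along the first row.
D  = (-2)*[(-4)*(-1) - 4*(-1)] - (-4)*[4*(-1) - 4*2] + 2*[4*(-1) - (-4)*2]
  = (-2)*(8) - (-4)*(-12) + 2*(4) = -56
Dx = (-10)*[(-4)*(-1) - 4*(-1)] - (-4)*[(-8)*(-1) - 4*10] + 2*[(-8)*(-1) - (-4)*10]
  = (-10)*(8) - (-4)*(-32) + 2*(48) = -112
Dy = (-2)*[(-8)*(-1) - 4*10] - (-10)*[4*(-1) - 4*2] + 2*[4*10 - (-8)*2]
  = (-2)*(-32) - (-10)*(-12) + 2*(56) = 56
Dz = (-2)*[(-4)*10 - (-8)*(-1)] - (-4)*[4*10 - (-8)*2] + (-10)*[4*(-1) - (-4)*2]
  = (-2)*(-48) - (-4)*(56) + (-10)*(4) = 280
x = Dx/D = -112/-56 = 2, y = Dy/D = 56/-56 = -1, z = Dz/D = 280/-56 = -5
Check eq1: (-2)(2) + (-4)(-1) + (2)(-5) = -10 = -10 ✓
Check eq2: (4)(2) + (-4)(-1) + (4)(-5) = -8 = -8 ✓
Check eq3: (2)(2) + (-1)(-1) + (-1)(-5) = 10 = 10 ✓

x = 2, y = -1, z = -5


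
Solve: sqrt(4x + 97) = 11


Square both sides: 4x + 97 = 11^2 = 121
4x = 121 - 97 = 24
x = 6
Check: sqrt(4*6 + 97) = sqrt(121) = 11 ✓

x = 6


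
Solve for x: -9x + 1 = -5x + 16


Starting with: -9x + 1 = -5x + 16
Move all x terms to left: (-9 + 5)x = 16 - 1
Simplify: -4x = 15
Divide both sides by -4: x = -15/4

x = -15/4


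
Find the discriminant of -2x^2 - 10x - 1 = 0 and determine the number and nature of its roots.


For ax^2 + bx + c = 0, discriminant D = b^2 - 4ac
Here a = -2, b = -10, c = -1
D = (-10)^2 - 4(-2)(-1) = 100 - 8 = 92

D = 92 > 0 but not a perfect square
The equation has 2 distinct real irrational roots.

Discriminant = 92, 2 distinct real irrational roots


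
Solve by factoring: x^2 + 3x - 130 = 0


We need two numbers that multiply to -130 and add to 3.
Those numbers are 13 and -10 (since 13 * (-10) = -130 and 13 + (-10) = 3).
So x^2 + 3x - 130 = (x + 13)(x - 10) = 0
Setting each factor to zero: x = -13 or x = 10

x = -13, x = 10


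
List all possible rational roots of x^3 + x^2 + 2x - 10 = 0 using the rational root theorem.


Rational root theorem: possible roots are ±p/q where:
  p divides the constant term (-10): p ∈ {1, 2, 5, 10}
  q divides the leading coefficient (1): q ∈ {1}

All possible rational roots: -10, -5, -2, -1, 1, 2, 5, 10

-10, -5, -2, -1, 1, 2, 5, 10


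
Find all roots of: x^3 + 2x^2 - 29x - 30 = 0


Let p(x) = x^3 + 2x^2 - 29x - 30. By the rational root theorem (leading coefficient 1), any rational root is an integer divisor of 30: try ±1, ±2, ... in turn.
Test x = 1: value = -56 ≠ 0.
Test x = -1: value = 0 ✓, so (x + 1) is a factor.
Synthetic division by (x + 1): bring down 1; 1(-1) + 2 = 1; 1(-1) - 29 = -30; (-30)(-1) - 30 = 0 → quotient x^2 + x - 30, remainder 0.
Solve the quadratic x^2 + x - 30 = 0: discriminant = 1^2 - 4(1)(-30) = 1 + 120 = 121.
sqrt(121) = 11, so x = (-1 ± 11)/2: x = 5 or x = -6.
Collecting all roots found:

x = -6, x = -1, x = 5


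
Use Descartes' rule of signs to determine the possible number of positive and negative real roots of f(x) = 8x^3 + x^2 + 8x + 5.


Descartes' rule of signs:

For positive roots, count sign changes in f(x) = 8x^3 + x^2 + 8x + 5:
Signs of coefficients: +, +, +, +
Number of sign changes: 0
Possible positive real roots: 0

For negative roots, examine f(-x) = -8x^3 + x^2 - 8x + 5:
Signs of coefficients: -, +, -, +
Number of sign changes: 3
Possible negative real roots: 3, 1

Positive roots: 0; Negative roots: 3 or 1


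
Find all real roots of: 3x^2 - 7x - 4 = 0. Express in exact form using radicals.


Using the quadratic formula: x = (-b ± sqrt(b^2 - 4ac)) / (2a)
Here a = 3, b = -7, c = -4
Discriminant = b^2 - 4ac = (-7)^2 - 4(3)(-4) = 49 + 48 = 97
Since discriminant = 97 > 0, there are two real roots.
x = (7 ± sqrt(97)) / 6
Numerically: x ≈ 2.8081 or x ≈ -0.4748

x = (7 + sqrt(97)) / 6 or x = (7 - sqrt(97)) / 6


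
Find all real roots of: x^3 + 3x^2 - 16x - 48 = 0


Let p(x) = x^3 + 3x^2 - 16x - 48. By the rational root theorem (leading coefficient 1), any rational root is an integer divisor of 48: try ±1, ±2, ... in turn.
Test x = 1: value = -60 ≠ 0.
Test x = -1: value = -30 ≠ 0.
Test x = 2: value = -60 ≠ 0.
Test x = -2: value = -12 ≠ 0.
Test x = 3: value = -42 ≠ 0.
Test x = -3: value = 0 ✓, so (x + 3) is a factor.
Synthetic division by (x + 3): bring down 1; 1(-3) + 3 = 0; 0(-3) - 16 = -16; (-16)(-3) - 48 = 0 → quotient x^2 - 16, remainder 0.
Solve the quadratic x^2 - 16 = 0: discriminant = 0^2 - 4(1)(-16) = 0 + 64 = 64.
sqrt(64) = 8, so x = (0 ± 8)/2: x = 4 or x = -4.

x = -4, x = -3, x = 4


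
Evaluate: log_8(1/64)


We need the exponent such that 8^? = 1/64
8^(-2) = 1/8^2 = 1/64
Therefore log_8(1/64) = -2

-2


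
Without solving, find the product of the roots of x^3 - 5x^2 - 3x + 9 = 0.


By Vieta's formulas for x^3 + bx^2 + cx + d = 0:
  r1 + r2 + r3 = -b/a = 5
  r1*r2 + r1*r3 + r2*r3 = c/a = -3
  r1*r2*r3 = -d/a = -9


Product = -9


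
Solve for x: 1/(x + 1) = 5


Multiply both sides by (x + 1): 1 = 5(x + 1)
Distribute: 1 = 5x + 5
5x = 1 - 5 = -4
x = -4/5

x = -4/5


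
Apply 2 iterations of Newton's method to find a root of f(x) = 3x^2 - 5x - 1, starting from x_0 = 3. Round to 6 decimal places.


Newton's method: x_(n+1) = x_n - f(x_n)/f'(x_n)
f(x) = 3x^2 - 5x - 1
f'(x) = 6x - 5

Iteration 1:
  f(3.000000) = 11.000000
  f'(3.000000) = 13.000000
  x_1 = 3.000000 - (11.000000)/(13.000000) = 2.153846

Iteration 2:
  f(2.153846) = 2.147929
  f'(2.153846) = 7.923077
  x_2 = 2.153846 - (2.147929)/(7.923077) = 1.882748

x_2 = 1.882748


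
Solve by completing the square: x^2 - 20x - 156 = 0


Start: x^2 - 20x - 156 = 0
Move constant: x^2 - 20x = 156
Half of -20 is -10, squared is 100
Add 100 to both sides: x^2 - 20x + 100 = 256
(x - 10)^2 = 256
x - 10 = ±16
x = 10 + 16 = 26 or x = 10 - 16 = -6

x = -6, x = 26


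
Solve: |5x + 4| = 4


An absolute value equation |expr| = 4 gives two cases:
Case 1: 5x + 4 = 4
  5x = 0, so x = 0
Case 2: 5x + 4 = -4
  5x = -8, so x = -8/5

x = -8/5, x = 0


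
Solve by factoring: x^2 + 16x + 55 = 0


We need two numbers that multiply to 55 and add to 16.
Those numbers are 5 and 11 (since 5 * 11 = 55 and 5 + 11 = 16).
So x^2 + 16x + 55 = (x + 5)(x + 11) = 0
Setting each factor to zero: x = -5 or x = -11

x = -11, x = -5


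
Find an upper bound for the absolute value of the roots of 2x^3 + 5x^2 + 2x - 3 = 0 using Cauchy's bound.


Cauchy's bound: all roots r satisfy |r| <= 1 + max(|a_i/a_n|) for i = 0,...,n-1
where a_n is the leading coefficient.

Coefficients: [2, 5, 2, -3]
Leading coefficient a_n = 2
Ratios |a_i/a_n|: 5/2, 1, 3/2
Maximum ratio: 5/2
Cauchy's bound: |r| <= 1 + 5/2 = 7/2

Upper bound = 7/2


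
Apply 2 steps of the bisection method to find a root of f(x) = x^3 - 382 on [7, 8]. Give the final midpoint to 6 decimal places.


f(x) = x^3 - 382
f(7) = -39 < 0
f(8) = 130 > 0

Step 1: midpoint = (7.000000 + 8.000000)/2 = 7.500000
  f(7.500000) = 39.875000
  f(mid) > 0, so root is in [7.000000, 7.500000]

Step 2: midpoint = (7.000000 + 7.500000)/2 = 7.250000
  f(7.250000) = -0.921875
  f(mid) < 0, so root is in [7.250000, 7.500000]

midpoint = 7.250000


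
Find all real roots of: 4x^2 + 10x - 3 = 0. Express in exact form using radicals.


Using the quadratic formula: x = (-b ± sqrt(b^2 - 4ac)) / (2a)
Here a = 4, b = 10, c = -3
Discriminant = b^2 - 4ac = 10^2 - 4(4)(-3) = 100 + 48 = 148
Since discriminant = 148 > 0, there are two real roots.
x = (-10 ± 2*sqrt(37)) / 8
Simplifying: x = (-5 ± sqrt(37)) / 4
Numerically: x ≈ 0.2707 or x ≈ -2.7707

x = (-5 + sqrt(37)) / 4 or x = (-5 - sqrt(37)) / 4


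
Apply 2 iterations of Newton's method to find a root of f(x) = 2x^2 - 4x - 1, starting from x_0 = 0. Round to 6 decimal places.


Newton's method: x_(n+1) = x_n - f(x_n)/f'(x_n)
f(x) = 2x^2 - 4x - 1
f'(x) = 4x - 4

Iteration 1:
  f(0.000000) = -1.000000
  f'(0.000000) = -4.000000
  x_1 = 0.000000 - (-1.000000)/(-4.000000) = -0.250000

Iteration 2:
  f(-0.250000) = 0.125000
  f'(-0.250000) = -5.000000
  x_2 = -0.250000 - (0.125000)/(-5.000000) = -0.225000

x_2 = -0.225000


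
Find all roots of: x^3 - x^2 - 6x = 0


The constant term is 0, so x = 0 is a root. Factor out x:
  x^2 - x - 6 = 0
Solve the quadratic x^2 - x - 6 = 0: discriminant = (-1)^2 - 4(1)(-6) = 1 + 24 = 25.
sqrt(25) = 5, so x = (1 ± 5)/2: x = 3 or x = -2.
Collecting all roots found:

x = -2, x = 0, x = 3


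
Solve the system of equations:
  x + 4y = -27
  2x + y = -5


Using Cramer's rule:
Determinant D = (1)(1) - (2)(4) = 1 - 8 = -7
Dx = (-27)(1) - (-5)(4) = -27 + 20 = -7
Dy = (1)(-5) - (2)(-27) = -5 + 54 = 49
x = Dx/D = -7/-7 = 1
y = Dy/D = 49/-7 = -7

x = 1, y = -7
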